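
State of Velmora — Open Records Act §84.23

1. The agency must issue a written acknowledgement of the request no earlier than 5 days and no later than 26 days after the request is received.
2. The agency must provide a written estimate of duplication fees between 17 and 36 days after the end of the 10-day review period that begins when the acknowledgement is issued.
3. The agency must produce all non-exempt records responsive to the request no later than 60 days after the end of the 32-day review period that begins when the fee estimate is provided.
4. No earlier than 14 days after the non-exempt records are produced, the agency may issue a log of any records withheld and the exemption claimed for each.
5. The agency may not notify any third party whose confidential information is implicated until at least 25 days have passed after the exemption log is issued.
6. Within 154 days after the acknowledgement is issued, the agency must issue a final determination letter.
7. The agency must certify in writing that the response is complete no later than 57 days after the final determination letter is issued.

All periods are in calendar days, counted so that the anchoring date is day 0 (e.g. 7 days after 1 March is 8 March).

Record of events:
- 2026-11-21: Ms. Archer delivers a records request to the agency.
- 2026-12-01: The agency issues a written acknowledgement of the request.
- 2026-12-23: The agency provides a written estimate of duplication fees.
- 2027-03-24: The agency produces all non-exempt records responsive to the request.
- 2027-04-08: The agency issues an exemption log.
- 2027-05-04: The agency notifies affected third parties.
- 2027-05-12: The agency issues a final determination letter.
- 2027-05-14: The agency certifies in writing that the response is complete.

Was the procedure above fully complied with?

(1) the permitted window runs from 2026-11-21 + 5 = 2026-11-26 to 2026-11-21 + 26 = 2026-12-17; done 2026-12-01 — within the window.
(2) the permitted window runs from 2026-12-11 + 17 = 2026-12-28 to 2026-12-11 + 36 = 2027-01-16; done 2026-12-23 — 5 days before the window opened.

No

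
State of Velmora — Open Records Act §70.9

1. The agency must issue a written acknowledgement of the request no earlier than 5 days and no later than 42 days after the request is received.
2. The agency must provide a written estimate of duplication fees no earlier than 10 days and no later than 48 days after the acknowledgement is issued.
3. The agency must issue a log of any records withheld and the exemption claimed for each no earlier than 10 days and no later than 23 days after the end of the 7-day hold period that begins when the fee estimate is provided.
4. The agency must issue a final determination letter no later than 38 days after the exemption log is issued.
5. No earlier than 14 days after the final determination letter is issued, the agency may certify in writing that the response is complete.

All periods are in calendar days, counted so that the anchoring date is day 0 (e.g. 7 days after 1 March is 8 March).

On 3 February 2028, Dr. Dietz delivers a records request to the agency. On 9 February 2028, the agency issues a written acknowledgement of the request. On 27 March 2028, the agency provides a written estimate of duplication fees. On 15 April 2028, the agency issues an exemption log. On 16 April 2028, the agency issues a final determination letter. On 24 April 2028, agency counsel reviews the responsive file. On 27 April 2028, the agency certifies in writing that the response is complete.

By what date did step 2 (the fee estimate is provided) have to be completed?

28 March 2028

Step 2 runs from 9 February 2028, when the acknowledgement is issued. The window is 10–48 days after 9 February 2028; it closes on 28 March 2028.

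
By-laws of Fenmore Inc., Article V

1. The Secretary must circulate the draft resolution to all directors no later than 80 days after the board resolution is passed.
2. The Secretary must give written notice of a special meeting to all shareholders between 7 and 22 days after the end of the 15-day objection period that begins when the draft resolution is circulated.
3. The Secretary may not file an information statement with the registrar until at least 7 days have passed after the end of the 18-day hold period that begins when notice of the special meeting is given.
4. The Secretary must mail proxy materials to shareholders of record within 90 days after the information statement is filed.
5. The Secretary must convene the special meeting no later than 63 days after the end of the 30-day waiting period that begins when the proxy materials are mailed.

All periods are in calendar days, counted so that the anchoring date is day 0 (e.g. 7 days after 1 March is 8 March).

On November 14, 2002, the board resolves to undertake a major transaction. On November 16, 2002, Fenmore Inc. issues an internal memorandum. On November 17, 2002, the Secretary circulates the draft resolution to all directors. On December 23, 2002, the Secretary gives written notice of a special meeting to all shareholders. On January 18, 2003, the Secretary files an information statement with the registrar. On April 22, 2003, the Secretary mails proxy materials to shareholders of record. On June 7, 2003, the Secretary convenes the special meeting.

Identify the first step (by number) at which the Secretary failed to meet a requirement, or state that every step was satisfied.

Step 4

Step 1 — counting 80 days from November 14, 2002 (when the board resolution is passed) gives a deadline of February 2, 2003; done November 17, 2002 — timely.
Step 2 — 7 and 22 days from December 2, 2002 (end of the 15-day objection period, which began when the draft resolution is circulated on November 17, 2002) are December 9, 2002 and December 24, 2002 respectively; done December 23, 2002 — within the window.
Step 3 — must wait 7 days from January 10, 2003 (end of the 18-day hold period, which began when notice of the special meeting is given on December 23, 2002), so not before January 17, 2003; done January 18, 2003, after the minimum wait.
Step 4 — counting 90 days from January 18, 2003 (when the information statement is filed) gives a deadline of April 18, 2003; not done until April 22, 2003, 4 days after the deadline.
The analysis stops there.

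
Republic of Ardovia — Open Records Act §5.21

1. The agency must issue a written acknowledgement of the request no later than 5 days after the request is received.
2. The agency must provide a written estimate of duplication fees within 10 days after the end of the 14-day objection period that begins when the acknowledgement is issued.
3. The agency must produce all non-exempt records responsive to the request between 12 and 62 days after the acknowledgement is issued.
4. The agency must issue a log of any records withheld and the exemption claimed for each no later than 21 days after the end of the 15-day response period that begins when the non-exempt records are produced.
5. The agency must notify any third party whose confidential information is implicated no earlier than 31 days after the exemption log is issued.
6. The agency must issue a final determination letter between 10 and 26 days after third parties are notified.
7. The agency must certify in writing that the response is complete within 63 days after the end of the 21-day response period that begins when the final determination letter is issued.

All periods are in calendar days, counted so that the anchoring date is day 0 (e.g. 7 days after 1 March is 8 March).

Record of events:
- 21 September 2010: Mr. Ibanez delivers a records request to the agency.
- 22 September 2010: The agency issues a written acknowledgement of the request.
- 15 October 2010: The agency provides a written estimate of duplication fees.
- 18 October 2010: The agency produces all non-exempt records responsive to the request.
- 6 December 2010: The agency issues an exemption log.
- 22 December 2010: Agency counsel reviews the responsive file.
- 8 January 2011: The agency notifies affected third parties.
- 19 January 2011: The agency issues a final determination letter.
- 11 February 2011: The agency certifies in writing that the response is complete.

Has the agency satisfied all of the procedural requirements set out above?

No

(1) due by 21 September 2010 + 5 days = 26 September 2010; done 22 September 2010 — timely.
(2) due by 6 October 2010 + 10 days = 16 October 2010; 15 October 2010 is within that limit.
(3) the permitted window runs from 22 September 2010 + 12 = 4 October 2010 to 22 September 2010 + 62 = 23 November 2010; done 18 October 2010, which is between those dates.
(4) due by 2 November 2010 + 21 days = 23 November 2010; 6 December 2010 misses that deadline by 13 days.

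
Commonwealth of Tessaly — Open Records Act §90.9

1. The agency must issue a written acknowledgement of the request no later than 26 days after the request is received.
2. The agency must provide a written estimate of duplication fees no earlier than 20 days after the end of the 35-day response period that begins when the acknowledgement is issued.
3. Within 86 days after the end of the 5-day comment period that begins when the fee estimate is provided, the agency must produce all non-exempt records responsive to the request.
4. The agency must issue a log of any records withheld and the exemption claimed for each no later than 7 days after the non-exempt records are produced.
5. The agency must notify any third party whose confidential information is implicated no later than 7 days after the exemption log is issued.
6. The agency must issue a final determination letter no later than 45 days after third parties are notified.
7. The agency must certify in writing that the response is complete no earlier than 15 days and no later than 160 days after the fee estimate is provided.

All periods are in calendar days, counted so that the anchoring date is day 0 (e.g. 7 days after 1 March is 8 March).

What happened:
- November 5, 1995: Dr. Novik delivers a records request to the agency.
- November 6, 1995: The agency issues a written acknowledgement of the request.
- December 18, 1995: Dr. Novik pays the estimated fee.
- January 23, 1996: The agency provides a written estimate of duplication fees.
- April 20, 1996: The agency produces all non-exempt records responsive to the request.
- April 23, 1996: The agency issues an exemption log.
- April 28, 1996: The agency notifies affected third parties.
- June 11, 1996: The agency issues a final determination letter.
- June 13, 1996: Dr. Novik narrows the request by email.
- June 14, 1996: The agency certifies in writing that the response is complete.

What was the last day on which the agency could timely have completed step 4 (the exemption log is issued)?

Step 4 runs from April 20, 1996, when the non-exempt records are produced. 7 days after April 20, 1996 is April 27, 1996.

April 27, 1996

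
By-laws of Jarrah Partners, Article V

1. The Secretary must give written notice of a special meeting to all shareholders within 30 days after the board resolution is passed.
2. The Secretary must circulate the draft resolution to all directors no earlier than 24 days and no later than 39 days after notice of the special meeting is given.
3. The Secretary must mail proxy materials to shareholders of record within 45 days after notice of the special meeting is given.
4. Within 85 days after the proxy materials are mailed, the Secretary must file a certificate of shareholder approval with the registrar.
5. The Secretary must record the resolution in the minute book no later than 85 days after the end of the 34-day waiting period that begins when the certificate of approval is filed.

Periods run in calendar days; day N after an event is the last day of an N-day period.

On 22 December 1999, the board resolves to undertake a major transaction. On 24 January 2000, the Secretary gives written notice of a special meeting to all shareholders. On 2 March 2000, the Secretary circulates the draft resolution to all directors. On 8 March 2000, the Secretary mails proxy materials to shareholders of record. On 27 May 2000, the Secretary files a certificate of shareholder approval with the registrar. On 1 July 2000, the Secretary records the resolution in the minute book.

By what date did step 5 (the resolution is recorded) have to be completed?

The certificate of approval is filed on 27 May 2000; the 34-day waiting period therefore ends 30 June 2000, and step 5 runs from that date. 85 days after 30 June 2000 is 23 September 2000.

23 September 2000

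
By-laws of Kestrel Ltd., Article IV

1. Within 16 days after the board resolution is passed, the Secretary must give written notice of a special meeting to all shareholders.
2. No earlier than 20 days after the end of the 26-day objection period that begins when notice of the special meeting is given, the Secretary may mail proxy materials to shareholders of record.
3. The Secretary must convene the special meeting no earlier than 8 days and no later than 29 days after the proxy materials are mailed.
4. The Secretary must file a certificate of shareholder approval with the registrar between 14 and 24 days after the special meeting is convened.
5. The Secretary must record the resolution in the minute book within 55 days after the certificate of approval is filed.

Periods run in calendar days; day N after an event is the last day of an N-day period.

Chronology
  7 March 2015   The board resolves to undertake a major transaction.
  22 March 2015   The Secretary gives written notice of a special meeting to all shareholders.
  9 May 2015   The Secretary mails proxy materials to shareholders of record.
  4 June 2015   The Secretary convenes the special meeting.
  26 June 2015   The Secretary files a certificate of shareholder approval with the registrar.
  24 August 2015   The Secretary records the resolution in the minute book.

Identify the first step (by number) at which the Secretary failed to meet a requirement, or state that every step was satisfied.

Step 5

(1) due by 7 March 2015 + 16 days = 23 March 2015; completed 22 March 2015, before the deadline.
(2) permitted from 17 April 2015 + 20 days = 7 May 2015 onward; done 9 May 2015, after the minimum wait.
(3) the permitted window runs from 9 May 2015 + 8 = 17 May 2015 to 9 May 2015 + 29 = 7 June 2015; done 4 June 2015 — within the window.
(4) the permitted window runs from 4 June 2015 + 14 = 18 June 2015 to 4 June 2015 + 24 = 28 June 2015; done 26 June 2015 — within the window.
(5) due by 26 June 2015 + 55 days = 20 August 2015; done 24 August 2015 — 4 days late.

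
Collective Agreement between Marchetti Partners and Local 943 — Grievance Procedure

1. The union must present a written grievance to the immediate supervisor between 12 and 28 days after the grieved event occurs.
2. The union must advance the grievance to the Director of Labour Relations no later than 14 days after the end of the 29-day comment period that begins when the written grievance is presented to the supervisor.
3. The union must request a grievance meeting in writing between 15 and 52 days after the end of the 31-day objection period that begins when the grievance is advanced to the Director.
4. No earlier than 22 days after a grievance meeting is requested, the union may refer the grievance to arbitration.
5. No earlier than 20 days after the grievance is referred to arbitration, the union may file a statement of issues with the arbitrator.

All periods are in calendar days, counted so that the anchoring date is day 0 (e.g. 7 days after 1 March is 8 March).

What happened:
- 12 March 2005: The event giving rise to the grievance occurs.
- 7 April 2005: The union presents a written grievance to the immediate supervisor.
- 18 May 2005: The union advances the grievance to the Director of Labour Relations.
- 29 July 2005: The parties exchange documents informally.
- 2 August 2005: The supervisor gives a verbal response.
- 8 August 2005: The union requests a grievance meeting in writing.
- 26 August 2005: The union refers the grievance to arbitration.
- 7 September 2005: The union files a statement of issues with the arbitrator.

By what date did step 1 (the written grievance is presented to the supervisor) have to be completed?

Step 1 runs from 12 March 2005, when the grieved event occurs. The window is 12–28 days after 12 March 2005; it closes on 9 April 2005.

9 April 2005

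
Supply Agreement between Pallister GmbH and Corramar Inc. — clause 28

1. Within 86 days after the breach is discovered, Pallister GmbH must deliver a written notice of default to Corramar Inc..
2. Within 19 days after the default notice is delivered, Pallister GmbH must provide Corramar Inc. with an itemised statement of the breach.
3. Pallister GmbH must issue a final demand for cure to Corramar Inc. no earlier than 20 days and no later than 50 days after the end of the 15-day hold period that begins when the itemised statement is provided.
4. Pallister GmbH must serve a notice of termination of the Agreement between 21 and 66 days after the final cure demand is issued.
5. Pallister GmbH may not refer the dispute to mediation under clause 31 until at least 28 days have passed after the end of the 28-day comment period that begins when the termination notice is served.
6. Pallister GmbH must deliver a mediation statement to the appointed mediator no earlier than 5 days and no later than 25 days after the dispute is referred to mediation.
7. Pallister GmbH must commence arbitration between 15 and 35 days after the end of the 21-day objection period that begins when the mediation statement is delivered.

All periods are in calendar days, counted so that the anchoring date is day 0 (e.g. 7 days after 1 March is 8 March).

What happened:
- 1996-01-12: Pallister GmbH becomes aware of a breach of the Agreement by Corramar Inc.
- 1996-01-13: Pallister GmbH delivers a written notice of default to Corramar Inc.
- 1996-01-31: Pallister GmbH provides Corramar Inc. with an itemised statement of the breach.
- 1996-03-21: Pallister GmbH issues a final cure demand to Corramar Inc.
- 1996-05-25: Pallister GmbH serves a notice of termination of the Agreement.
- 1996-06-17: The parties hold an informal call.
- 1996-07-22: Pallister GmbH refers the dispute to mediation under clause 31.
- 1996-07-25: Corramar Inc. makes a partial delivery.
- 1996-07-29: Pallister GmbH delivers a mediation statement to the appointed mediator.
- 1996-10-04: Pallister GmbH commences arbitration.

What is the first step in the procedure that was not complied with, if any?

Step 1 — counting 86 days from 1996-01-12 (when the breach is discovered) gives a deadline of 1996-04-07; completed 1996-01-13, before the deadline.
Step 2 — counting 19 days from 1996-01-13 (when the default notice is delivered) gives a deadline of 1996-02-01; done 1996-01-31 — timely.
Step 3 — 20 and 50 days from 1996-02-15 (end of the 15-day hold period, which began when the itemised statement is provided on 1996-01-31) are 1996-03-06 and 1996-04-05 respectively; 1996-03-21 falls inside that range.
Step 4 — 21 and 66 days from 1996-03-21 (when the final cure demand is issued) are 1996-04-11 and 1996-05-26 respectively; done 1996-05-25 — within the window.
Step 5 — must wait 28 days from 1996-06-22 (end of the 28-day comment period, which began when the termination notice is served on 1996-05-25), so not before 1996-07-20; done 1996-07-22 — permitted.
Step 6 — 5 and 25 days from 1996-07-22 (when the dispute is referred to mediation) are 1996-07-27 and 1996-08-16 respectively; 1996-07-29 falls inside that range.
Step 7 — 15 and 35 days from 1996-08-19 (end of the 21-day objection period, which began when the mediation statement is delivered on 1996-07-29) are 1996-09-03 and 1996-09-23 respectively; 1996-10-04 is 11 days past the end of the window.
The analysis stops there.

Step 7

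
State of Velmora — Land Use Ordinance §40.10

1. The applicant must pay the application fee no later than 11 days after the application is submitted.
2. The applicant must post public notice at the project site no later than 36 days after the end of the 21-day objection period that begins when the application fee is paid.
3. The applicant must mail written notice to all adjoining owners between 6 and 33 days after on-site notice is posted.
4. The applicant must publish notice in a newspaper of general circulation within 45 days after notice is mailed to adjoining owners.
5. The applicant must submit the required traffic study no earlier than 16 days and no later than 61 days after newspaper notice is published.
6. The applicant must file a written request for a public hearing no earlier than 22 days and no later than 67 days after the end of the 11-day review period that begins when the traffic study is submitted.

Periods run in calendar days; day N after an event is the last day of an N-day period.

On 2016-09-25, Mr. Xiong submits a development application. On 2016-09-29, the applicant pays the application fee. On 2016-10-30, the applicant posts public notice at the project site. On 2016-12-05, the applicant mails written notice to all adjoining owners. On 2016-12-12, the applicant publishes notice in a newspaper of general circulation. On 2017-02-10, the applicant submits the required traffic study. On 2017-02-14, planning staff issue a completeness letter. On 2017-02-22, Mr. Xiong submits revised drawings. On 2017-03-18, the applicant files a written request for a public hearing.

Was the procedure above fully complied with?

Step 1 — counting 11 days from 2016-09-25 (when the application is submitted) gives a deadline of 2016-10-06; completed 2016-09-29, before the deadline.
Step 2 — counting 36 days from 2016-10-20 (end of the 21-day objection period, which began when the application fee is paid on 2016-09-29) gives a deadline of 2016-11-25; 2016-10-30 is within that limit.
Step 3 — 6 and 33 days from 2016-10-30 (when on-site notice is posted) are 2016-11-05 and 2016-12-02 respectively; done 2016-12-05 — 3 days after the window closed.

No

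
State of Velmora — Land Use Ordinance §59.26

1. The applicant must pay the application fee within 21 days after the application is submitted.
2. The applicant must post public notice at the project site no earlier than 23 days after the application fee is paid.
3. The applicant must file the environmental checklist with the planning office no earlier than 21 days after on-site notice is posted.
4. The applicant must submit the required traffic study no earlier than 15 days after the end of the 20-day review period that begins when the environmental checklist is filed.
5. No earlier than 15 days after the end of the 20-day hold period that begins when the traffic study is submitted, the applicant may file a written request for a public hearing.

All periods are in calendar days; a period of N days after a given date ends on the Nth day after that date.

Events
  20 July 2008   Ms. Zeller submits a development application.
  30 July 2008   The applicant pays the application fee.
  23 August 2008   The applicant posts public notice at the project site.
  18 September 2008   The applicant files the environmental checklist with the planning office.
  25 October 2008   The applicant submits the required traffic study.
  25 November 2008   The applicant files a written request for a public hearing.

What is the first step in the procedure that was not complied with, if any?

Step 5

Step 1: 21 days after 20 July 2008 (when the application is submitted) is 10 August 2008; done 30 July 2008 — timely.
Step 2: the earliest permitted date is 23 days after 30 July 2008 (when the application fee is paid), i.e. 22 August 2008; done 23 August 2008, after the minimum wait.
Step 3: the earliest permitted date is 21 days after 23 August 2008 (when on-site notice is posted), i.e. 13 September 2008; done 18 September 2008, after the minimum wait.
Step 4: the earliest permitted date is 15 days after 8 October 2008 (end of the 20-day review period, which began when the environmental checklist is filed on 18 September 2008), i.e. 23 October 2008; done 25 October 2008 — permitted.
Step 5: the earliest permitted date is 15 days after 14 November 2008 (end of the 20-day hold period, which began when the traffic study is submitted on 25 October 2008), i.e. 29 November 2008; acted on 25 November 2008, 4 days prematurely.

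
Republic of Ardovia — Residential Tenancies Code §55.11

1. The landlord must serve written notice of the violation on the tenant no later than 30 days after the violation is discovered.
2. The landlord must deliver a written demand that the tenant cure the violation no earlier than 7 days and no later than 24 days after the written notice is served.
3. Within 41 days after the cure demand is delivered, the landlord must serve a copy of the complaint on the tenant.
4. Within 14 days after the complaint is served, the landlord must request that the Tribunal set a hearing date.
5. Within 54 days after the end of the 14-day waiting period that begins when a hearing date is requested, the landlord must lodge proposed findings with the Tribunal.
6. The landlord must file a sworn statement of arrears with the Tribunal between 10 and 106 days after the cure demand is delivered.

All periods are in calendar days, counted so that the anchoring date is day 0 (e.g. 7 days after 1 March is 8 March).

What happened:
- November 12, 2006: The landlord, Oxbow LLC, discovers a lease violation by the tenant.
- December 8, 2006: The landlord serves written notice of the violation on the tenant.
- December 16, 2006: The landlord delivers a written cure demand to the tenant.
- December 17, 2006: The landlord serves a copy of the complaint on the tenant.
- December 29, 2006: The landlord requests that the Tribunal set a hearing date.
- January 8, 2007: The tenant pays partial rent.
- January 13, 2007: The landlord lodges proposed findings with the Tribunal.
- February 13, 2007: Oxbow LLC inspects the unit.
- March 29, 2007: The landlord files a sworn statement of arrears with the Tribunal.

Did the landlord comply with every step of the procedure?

(1) due by November 12, 2006 + 30 days = December 12, 2006; completed December 8, 2006, before the deadline.
(2) the permitted window runs from December 8, 2006 + 7 = December 15, 2006 to December 8, 2006 + 24 = January 1, 2007; done December 16, 2006, which is between those dates.
(3) due by December 16, 2006 + 41 days = January 26, 2007; December 17, 2006 is within that limit.
(4) due by December 17, 2006 + 14 days = December 31, 2006; completed December 29, 2006, before the deadline.
(5) due by January 12, 2007 + 54 days = March 7, 2007; January 13, 2007 is within that limit.
(6) the permitted window runs from December 16, 2006 + 10 = December 26, 2006 to December 16, 2006 + 106 = April 1, 2007; done March 29, 2007 — within the window.

Yes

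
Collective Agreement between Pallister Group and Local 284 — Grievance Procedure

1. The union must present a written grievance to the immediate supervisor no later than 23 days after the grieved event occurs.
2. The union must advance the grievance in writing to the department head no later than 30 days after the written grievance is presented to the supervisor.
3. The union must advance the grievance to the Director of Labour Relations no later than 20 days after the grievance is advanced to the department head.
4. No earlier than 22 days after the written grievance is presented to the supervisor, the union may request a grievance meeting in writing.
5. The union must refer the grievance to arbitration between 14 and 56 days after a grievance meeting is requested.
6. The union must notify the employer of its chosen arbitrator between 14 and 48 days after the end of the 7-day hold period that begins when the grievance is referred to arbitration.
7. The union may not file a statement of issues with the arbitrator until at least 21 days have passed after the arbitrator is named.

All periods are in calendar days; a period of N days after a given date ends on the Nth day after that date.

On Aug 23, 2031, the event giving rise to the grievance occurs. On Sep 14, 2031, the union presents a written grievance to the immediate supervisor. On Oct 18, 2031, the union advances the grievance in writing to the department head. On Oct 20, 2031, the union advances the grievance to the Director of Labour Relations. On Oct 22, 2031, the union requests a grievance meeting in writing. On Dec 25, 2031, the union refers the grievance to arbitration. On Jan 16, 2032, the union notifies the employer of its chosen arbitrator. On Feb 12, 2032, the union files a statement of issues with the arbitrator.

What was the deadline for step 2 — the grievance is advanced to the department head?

Step 2 runs from Sep 14, 2031, when the written grievance is presented to the supervisor. 30 days after Sep 14, 2031 is Oct 14, 2031.

Oct 14, 2031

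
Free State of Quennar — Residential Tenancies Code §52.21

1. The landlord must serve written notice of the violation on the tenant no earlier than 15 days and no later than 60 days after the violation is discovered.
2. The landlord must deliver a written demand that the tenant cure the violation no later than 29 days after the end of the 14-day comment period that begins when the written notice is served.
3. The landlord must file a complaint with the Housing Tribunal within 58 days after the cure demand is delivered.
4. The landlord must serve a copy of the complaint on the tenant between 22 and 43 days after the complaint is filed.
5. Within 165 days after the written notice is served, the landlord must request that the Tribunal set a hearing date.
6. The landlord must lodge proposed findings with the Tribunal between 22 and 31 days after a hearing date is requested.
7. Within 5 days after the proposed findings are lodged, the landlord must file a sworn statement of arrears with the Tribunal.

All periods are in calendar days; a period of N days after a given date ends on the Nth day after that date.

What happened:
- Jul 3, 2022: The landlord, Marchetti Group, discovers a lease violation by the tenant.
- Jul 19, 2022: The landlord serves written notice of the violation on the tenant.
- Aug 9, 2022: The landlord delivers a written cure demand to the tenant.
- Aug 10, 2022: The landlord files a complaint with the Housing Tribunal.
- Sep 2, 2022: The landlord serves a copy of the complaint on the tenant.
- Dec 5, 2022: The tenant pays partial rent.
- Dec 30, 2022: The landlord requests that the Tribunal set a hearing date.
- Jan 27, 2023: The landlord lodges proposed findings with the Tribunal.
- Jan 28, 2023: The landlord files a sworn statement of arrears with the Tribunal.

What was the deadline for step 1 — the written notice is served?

Sep 1, 2022

Step 1 runs from Jul 3, 2022, when the violation is discovered. The window is 15–60 days after Jul 3, 2022; it closes on Sep 1, 2022.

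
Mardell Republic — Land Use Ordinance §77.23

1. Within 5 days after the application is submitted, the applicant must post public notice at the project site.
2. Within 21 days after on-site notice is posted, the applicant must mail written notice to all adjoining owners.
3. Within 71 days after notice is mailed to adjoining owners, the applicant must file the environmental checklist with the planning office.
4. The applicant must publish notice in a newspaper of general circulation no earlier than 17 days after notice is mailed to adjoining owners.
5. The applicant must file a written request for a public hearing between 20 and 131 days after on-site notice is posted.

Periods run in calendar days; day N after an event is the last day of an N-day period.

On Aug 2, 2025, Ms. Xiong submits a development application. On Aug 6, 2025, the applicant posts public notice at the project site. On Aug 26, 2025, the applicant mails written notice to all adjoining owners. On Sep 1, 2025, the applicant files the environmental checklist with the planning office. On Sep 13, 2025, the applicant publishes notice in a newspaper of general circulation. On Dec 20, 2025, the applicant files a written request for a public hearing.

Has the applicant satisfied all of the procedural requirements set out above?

Step 1: 5 days after Aug 2, 2025 (when the application is submitted) is Aug 7, 2025; completed Aug 6, 2025, before the deadline.
Step 2: 21 days after Aug 6, 2025 (when on-site notice is posted) is Aug 27, 2025; completed Aug 26, 2025, before the deadline.
Step 3: 71 days after Aug 26, 2025 (when notice is mailed to adjoining owners) is Nov 5, 2025; Sep 1, 2025 is within that limit.
Step 4: the earliest permitted date is 17 days after Aug 26, 2025 (when notice is mailed to adjoining owners), i.e. Sep 12, 2025; done Sep 13, 2025, after the minimum wait.
Step 5: the window is 20–131 days after Aug 6, 2025 (when on-site notice is posted), so Aug 26, 2025 through Dec 15, 2025; done Dec 20, 2025 — 5 days after the window closed.
No need to go further; step 5 was not satisfied.

No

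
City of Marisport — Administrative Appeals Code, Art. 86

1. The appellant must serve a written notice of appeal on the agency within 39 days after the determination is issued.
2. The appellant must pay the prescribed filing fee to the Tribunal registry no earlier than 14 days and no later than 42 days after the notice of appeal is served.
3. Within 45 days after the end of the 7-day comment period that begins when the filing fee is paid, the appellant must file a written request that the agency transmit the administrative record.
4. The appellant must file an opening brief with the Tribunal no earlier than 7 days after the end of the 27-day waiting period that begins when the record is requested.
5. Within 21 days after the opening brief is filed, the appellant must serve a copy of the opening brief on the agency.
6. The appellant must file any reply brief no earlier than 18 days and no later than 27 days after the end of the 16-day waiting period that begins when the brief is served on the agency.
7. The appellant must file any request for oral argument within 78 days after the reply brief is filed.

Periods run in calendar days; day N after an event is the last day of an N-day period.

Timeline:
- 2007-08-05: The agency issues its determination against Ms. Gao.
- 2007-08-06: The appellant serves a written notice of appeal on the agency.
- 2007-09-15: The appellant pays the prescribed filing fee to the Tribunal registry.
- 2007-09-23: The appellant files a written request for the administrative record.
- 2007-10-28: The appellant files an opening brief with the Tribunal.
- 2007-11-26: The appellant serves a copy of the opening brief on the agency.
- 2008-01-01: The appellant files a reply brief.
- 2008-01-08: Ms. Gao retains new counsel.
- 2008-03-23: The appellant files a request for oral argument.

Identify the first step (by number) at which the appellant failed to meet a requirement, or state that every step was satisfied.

Step 5

Step 1 — counting 39 days from 2007-08-05 (when the determination is issued) gives a deadline of 2007-09-13; done 2007-08-06 — timely.
Step 2 — 14 and 42 days from 2007-08-06 (when the notice of appeal is served) are 2007-08-20 and 2007-09-17 respectively; done 2007-09-15, which is between those dates.
Step 3 — counting 45 days from 2007-09-22 (end of the 7-day comment period, which began when the filing fee is paid on 2007-09-15) gives a deadline of 2007-11-06; completed 2007-09-23, before the deadline.
Step 4 — must wait 7 days from 2007-10-20 (end of the 27-day waiting period, which began when the record is requested on 2007-09-23), so not before 2007-10-27; done 2007-10-28, after the minimum wait.
Step 5 — counting 21 days from 2007-10-28 (when the opening brief is filed) gives a deadline of 2007-11-18; done 2007-11-26 — 8 days late.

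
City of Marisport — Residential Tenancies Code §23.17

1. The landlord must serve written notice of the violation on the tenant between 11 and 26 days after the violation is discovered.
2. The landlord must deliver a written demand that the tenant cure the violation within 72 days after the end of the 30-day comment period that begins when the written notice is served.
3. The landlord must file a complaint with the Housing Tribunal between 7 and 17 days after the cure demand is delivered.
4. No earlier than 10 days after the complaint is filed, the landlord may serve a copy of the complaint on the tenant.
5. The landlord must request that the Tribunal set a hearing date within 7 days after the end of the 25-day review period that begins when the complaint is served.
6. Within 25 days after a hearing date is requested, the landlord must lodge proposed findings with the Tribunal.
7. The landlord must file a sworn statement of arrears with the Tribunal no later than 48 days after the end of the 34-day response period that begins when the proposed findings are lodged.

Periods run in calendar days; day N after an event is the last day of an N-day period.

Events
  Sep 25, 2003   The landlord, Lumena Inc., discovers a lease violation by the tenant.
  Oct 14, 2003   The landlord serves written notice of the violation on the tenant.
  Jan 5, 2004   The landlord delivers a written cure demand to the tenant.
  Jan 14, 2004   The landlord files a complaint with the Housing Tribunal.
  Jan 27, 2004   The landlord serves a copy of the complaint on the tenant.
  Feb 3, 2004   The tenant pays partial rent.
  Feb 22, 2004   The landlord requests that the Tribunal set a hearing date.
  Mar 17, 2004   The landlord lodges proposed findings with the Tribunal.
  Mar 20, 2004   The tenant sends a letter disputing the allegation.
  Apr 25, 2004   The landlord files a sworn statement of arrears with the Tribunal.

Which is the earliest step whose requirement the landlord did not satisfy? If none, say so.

None — every step was satisfied

Step 1: the window is 11–26 days after Sep 25, 2003 (when the violation is discovered), so Oct 6, 2003 through Oct 21, 2003; Oct 14, 2003 falls inside that range.
Step 2: 72 days after Nov 13, 2003 (end of the 30-day comment period, which began when the written notice is served on Oct 14, 2003) is Jan 24, 2004; done Jan 5, 2004 — timely.
Step 3: the window is 7–17 days after Jan 5, 2004 (when the cure demand is delivered), so Jan 12, 2004 through Jan 22, 2004; done Jan 14, 2004 — within the window.
Step 4: the earliest permitted date is 10 days after Jan 14, 2004 (when the complaint is filed), i.e. Jan 24, 2004; done Jan 27, 2004 — permitted.
Step 5: 7 days after Feb 21, 2004 (end of the 25-day review period, which began when the complaint is served on Jan 27, 2004) is Feb 28, 2004; Feb 22, 2004 is within that limit.
Step 6: 25 days after Feb 22, 2004 (when a hearing date is requested) is Mar 18, 2004; done Mar 17, 2004 — timely.
Step 7: 48 days after Apr 20, 2004 (end of the 34-day response period, which began when the proposed findings are lodged on Mar 17, 2004) is Jun 7, 2004; Apr 25, 2004 is within that limit.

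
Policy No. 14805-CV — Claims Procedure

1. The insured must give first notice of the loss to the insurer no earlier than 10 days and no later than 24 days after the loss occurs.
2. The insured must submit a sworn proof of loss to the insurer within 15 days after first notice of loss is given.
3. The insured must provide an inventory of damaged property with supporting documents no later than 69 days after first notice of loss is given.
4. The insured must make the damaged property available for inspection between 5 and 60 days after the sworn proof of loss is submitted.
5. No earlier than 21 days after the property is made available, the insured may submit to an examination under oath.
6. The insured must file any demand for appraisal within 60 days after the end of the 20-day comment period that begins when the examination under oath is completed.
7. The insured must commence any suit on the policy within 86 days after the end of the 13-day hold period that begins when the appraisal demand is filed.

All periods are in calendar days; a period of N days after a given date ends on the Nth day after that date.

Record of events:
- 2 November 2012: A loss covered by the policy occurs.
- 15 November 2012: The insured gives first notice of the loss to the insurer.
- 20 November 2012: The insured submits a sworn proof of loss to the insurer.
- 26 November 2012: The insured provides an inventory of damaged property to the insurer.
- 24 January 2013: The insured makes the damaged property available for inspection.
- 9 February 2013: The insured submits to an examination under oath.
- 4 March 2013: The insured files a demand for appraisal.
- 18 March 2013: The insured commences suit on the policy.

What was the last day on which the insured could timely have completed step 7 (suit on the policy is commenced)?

The appraisal demand is filed on 4 March 2013; the 13-day hold period therefore ends 17 March 2013, and step 7 runs from that date. 86 days after 17 March 2013 is 11 June 2013.

11 June 2013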